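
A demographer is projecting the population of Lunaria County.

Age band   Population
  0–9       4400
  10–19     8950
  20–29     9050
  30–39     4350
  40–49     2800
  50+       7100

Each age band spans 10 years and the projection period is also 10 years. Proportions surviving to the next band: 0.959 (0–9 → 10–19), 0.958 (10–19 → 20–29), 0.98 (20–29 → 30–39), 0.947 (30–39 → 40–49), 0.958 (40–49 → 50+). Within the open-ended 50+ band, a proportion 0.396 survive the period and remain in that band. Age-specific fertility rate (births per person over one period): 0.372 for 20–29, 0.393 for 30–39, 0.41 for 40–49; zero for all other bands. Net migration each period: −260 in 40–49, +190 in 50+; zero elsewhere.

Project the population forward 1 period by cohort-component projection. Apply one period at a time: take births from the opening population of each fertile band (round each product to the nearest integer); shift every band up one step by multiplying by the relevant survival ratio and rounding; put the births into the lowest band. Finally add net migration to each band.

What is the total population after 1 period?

[period 1]
Births: 9050 × 0.372 = 3367, 4350 × 0.393 = 1710, 2800 × 0.41 = 1148 ⇒ total 6225
10–19: 4400 × 0.959 = 4220
20–29: 8950 × 0.958 = 8574
30–39: 9050 × 0.98 = 8869
40–49: 4350 × 0.947 = 4119
50+: 2800 × 0.958 + 7100 × 0.396 = 2682 + 2812 = 5494
Net migration: 40–49 − 260 → 3859; 50+ + 190 → 5684
End of period: [6225, 4220, 8574, 8869, 3859, 5684]
Total after period 1: 6225 + 4220 + 8574 + 8869 + 3859 + 5684 = 37431

37431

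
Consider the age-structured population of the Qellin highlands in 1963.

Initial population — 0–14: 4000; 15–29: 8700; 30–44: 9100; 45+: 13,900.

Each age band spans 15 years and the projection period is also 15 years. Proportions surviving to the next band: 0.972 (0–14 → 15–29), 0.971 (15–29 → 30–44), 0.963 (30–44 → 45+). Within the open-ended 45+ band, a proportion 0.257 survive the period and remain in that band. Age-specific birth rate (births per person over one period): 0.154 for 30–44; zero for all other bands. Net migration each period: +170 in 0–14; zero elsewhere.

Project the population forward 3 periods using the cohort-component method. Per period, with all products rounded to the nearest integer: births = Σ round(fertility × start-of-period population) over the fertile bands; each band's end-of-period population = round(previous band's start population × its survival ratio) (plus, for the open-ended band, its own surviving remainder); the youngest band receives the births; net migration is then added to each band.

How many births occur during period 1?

1401

Numbering the groups 1..4 from youngest to oldest:
Period 1:
Births: 9100 × 0.154 = 1401
Group 2: 4000 × 0.972 = 3888
Group 3: 8700 × 0.971 = 8448
Group 4: 9100 × 0.963 + 13900 × 0.257 = 8763 + 3572 = 12335
Net migration: Group 1 + 170 → 1571
Population now: 0–14=1571, 15–29=3888, 30–44=8448, 45+=12335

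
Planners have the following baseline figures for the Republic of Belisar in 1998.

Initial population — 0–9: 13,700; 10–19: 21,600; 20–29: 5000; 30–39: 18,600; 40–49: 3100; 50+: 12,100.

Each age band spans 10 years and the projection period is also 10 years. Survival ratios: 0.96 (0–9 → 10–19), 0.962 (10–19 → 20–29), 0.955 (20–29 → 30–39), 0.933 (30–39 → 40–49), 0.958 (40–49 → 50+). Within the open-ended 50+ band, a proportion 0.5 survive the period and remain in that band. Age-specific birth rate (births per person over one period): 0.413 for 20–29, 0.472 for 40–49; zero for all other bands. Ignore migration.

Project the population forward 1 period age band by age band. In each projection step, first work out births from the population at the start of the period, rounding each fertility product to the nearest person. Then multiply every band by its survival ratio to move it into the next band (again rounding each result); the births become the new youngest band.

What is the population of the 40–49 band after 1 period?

17354

Period 1.
Births: 5000 × 0.413 = 2065  |  3100 × 0.472 = 1463 ⇒ total 3528
10–19: 13700 × 0.96 = 13152
20–29: 21600 × 0.962 = 20779
30–39: 5000 × 0.955 = 4775
40–49: 18600 × 0.933 = 17354
50+: 3100 × 0.958 + 12100 × 0.5 = 2970 + 6050 = 9020
→ [3528, 13152, 20779, 4775, 17354, 9020]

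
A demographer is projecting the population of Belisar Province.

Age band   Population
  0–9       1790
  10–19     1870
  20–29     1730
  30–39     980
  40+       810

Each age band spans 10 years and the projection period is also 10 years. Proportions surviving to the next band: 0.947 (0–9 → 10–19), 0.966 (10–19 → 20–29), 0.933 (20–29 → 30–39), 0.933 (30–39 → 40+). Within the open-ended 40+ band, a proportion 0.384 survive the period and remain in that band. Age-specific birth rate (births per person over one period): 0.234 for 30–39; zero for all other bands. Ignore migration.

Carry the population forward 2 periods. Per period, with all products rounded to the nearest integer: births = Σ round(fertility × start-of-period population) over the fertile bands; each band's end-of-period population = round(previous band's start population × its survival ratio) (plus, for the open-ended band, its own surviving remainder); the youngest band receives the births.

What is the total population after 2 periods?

Numbering the groups 1..5 from youngest to oldest:
— Period 1 —
Births: 980 * 0.234 = 229
Group 2: 1790 * 0.947 = 1695
Group 3: 1870 * 0.966 = 1806
Group 4: 1730 * 0.933 = 1614
Group 5: 980 * 0.933 + 810 * 0.384 = 914 + 311 = 1225
Giving 229 / 1695 / 1806 / 1614 / 1225.
— Period 2 —
Births: 1614 * 0.234 = 378
Group 2: 229 * 0.947 = 217
Group 3: 1695 * 0.966 = 1637
Group 4: 1806 * 0.933 = 1685
Group 5: 1614 * 0.933 + 1225 * 0.384 = 1506 + 470 = 1976
Giving 378 / 217 / 1637 / 1685 / 1976.
Total after period 2: 378 + 217 + 1637 + 1685 + 1976 = 5893

5893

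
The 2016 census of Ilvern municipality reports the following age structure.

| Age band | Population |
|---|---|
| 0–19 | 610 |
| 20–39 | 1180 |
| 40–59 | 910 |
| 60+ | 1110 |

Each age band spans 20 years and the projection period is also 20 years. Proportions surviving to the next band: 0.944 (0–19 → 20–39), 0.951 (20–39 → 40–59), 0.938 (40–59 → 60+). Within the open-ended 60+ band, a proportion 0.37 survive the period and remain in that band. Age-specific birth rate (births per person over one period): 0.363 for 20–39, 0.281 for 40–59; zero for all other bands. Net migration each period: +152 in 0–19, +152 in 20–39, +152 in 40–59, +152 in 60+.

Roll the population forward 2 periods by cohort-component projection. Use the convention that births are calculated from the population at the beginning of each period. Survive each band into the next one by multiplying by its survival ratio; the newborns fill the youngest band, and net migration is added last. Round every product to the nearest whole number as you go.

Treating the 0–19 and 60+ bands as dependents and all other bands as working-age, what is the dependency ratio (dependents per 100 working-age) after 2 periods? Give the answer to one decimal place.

148.2

Period 1:
Births: 1180 × 0.363 = 428  |  910 × 0.281 = 256 — total 684
20–39: 610 × 0.944 = 576
40–59: 1180 × 0.951 = 1122
60+: 910 × 0.938 + 1110 × 0.37 = 854 + 411 = 1265
Net migration: 0–19 + 152 → 836; 20–39 + 152 → 728; 40–59 + 152 → 1274; 60+ + 152 → 1417
Population now: 0–19=836, 20–39=728, 40–59=1274, 60+=1417
Period 2:
Births: 728 × 0.363 = 264  |  1274 × 0.281 = 358 — total 622
20–39: 836 × 0.944 = 789
40–59: 728 × 0.951 = 692
60+: 1274 × 0.938 + 1417 × 0.37 = 1195 + 524 = 1719
Net migration: 0–19 + 152 → 774; 20–39 + 152 → 941; 40–59 + 152 → 844; 60+ + 152 → 1871
Population now: 0–19=774, 20–39=941, 40–59=844, 60+=1871
Dependents (band 0–19 + band 60+) = 774 + 1871 = 2645; working-age = 1785; ratio = 2645/1785 × 100 = 148.2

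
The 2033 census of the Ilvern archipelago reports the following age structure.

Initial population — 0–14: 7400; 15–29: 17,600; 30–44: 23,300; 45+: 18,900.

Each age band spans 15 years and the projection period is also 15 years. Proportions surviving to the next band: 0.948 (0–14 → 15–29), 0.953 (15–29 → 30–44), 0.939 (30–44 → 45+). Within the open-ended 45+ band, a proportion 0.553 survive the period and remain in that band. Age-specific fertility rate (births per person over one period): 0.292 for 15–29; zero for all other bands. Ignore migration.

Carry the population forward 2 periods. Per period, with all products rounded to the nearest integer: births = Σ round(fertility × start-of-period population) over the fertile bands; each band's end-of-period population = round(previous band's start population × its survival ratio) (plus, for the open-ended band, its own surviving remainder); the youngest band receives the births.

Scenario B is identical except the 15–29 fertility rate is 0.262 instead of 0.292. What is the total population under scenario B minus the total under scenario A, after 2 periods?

-711

Period 1.
Births: 17600 × 0.292 = 5139
15–29: 7400 × 0.948 = 7015
30–44: 17600 × 0.953 = 16773
45+: 23300 × 0.939 + 18900 × 0.553 = 21879 + 10452 = 32331
Population now: 0–14=5139, 15–29=7015, 30–44=16773, 45+=32331
Period 2.
Births: 7015 × 0.292 = 2048
15–29: 5139 × 0.948 = 4872
30–44: 7015 × 0.953 = 6685
45+: 16773 × 0.939 + 32331 × 0.553 = 15750 + 17879 = 33629
Population now: 0–14=2048, 15–29=4872, 30–44=6685, 45+=33629
Scenario A total after 2 periods: 47234
Scenario B projection —
Period 1.
Births: 17600 × 0.262 = 4611
15–29: 7400 × 0.948 = 7015
30–44: 17600 × 0.953 = 16773
45+: 23300 × 0.939 + 18900 × 0.553 = 21879 + 10452 = 32331
Population now: 0–14=4611, 15–29=7015, 30–44=16773, 45+=32331
Period 2.
Births: 7015 × 0.262 = 1838
15–29: 4611 × 0.948 = 4371
30–44: 7015 × 0.953 = 6685
45+: 16773 × 0.939 + 32331 × 0.553 = 15750 + 17879 = 33629
Population now: 0–14=1838, 15–29=4371, 30–44=6685, 45+=33629
Scenario B total after 2 periods: 46523
Difference B − A = 46523 − 47234 = -711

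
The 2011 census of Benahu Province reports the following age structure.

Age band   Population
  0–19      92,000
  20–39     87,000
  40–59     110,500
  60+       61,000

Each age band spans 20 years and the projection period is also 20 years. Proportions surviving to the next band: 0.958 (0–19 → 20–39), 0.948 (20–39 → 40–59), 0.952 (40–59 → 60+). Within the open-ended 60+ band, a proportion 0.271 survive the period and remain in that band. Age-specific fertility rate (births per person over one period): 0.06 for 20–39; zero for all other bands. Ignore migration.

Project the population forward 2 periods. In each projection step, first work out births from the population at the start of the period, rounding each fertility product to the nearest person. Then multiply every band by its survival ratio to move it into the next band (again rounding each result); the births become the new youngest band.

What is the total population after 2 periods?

[period 1]
Births: 87000 × 0.06 = 5220
20–39: 92000 × 0.958 = 88136
40–59: 87000 × 0.948 = 82476
60+: 110500 × 0.952 + 61000 × 0.271 = 105196 + 16531 = 121727
→ [5220, 88136, 82476, 121727]
[period 2]
Births: 88136 × 0.06 = 5288
20–39: 5220 × 0.958 = 5001
40–59: 88136 × 0.948 = 83553
60+: 82476 × 0.952 + 121727 × 0.271 = 78517 + 32988 = 111505
→ [5288, 5001, 83553, 111505]
Total after period 2: 5288 + 5001 + 83553 + 111505 = 205347

205347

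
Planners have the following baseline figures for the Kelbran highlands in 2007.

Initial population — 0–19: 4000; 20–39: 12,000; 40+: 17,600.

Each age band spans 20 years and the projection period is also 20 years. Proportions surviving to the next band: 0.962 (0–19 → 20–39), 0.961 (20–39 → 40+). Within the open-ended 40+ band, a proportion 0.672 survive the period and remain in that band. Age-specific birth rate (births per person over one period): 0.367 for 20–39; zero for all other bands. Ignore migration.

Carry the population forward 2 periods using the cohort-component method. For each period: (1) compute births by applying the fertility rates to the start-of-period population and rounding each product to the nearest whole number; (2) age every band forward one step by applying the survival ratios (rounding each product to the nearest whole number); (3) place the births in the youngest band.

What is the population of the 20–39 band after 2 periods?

4237

— Period 1 —
Births: 12000 * 0.367 = 4404
20–39: 4000 * 0.962 = 3848
40+: 12000 * 0.961 + 17600 * 0.672 = 11532 + 11827 = 23359
End of period: [4404, 3848, 23359]
— Period 2 —
Births: 3848 * 0.367 = 1412
20–39: 4404 * 0.962 = 4237
40+: 3848 * 0.961 + 23359 * 0.672 = 3698 + 15697 = 19395
End of period: [1412, 4237, 19395]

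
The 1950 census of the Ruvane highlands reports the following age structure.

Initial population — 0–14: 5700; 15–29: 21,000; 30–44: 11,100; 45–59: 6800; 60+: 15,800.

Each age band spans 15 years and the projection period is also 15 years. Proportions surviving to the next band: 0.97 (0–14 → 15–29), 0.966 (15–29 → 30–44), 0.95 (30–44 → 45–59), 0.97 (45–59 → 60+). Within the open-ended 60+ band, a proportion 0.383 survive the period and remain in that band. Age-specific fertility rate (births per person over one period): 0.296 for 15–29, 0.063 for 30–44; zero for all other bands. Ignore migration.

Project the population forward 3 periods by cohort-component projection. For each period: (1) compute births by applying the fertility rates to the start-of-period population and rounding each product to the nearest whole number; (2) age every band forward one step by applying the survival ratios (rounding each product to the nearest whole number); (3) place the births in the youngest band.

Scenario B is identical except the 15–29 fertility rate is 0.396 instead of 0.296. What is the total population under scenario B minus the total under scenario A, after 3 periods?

3980

— Period 1 —
Births: 21000 × 0.296 = 6216, 11100 × 0.063 = 699 → 6915
15–29: 5700 × 0.97 = 5529
30–44: 21000 × 0.966 = 20286
45–59: 11100 × 0.95 = 10545
60+: 6800 × 0.97 + 15800 × 0.383 = 6596 + 6051 = 12647
Population now: 0–14=6915, 15–29=5529, 30–44=20286, 45–59=10545, 60+=12647
— Period 2 —
Births: 5529 × 0.296 = 1637, 20286 × 0.063 = 1278 → 2915
15–29: 6915 × 0.97 = 6708
30–44: 5529 × 0.966 = 5341
45–59: 20286 × 0.95 = 19272
60+: 10545 × 0.97 + 12647 × 0.383 = 10229 + 4844 = 15073
Population now: 0–14=2915, 15–29=6708, 30–44=5341, 45–59=19272, 60+=15073
— Period 3 —
Births: 6708 × 0.296 = 1986, 5341 × 0.063 = 336 → 2322
15–29: 2915 × 0.97 = 2828
30–44: 6708 × 0.966 = 6480
45–59: 5341 × 0.95 = 5074
60+: 19272 × 0.97 + 15073 × 0.383 = 18694 + 5773 = 24467
Population now: 0–14=2322, 15–29=2828, 30–44=6480, 45–59=5074, 60+=24467
Scenario A total after 3 periods: 41171
Scenario B projection —
— Period 1 —
Births: 21000 × 0.396 = 8316, 11100 × 0.063 = 699 → 9015
15–29: 5700 × 0.97 = 5529
30–44: 21000 × 0.966 = 20286
45–59: 11100 × 0.95 = 10545
60+: 6800 × 0.97 + 15800 × 0.383 = 6596 + 6051 = 12647
Population now: 0–14=9015, 15–29=5529, 30–44=20286, 45–59=10545, 60+=12647
— Period 2 —
Births: 5529 × 0.396 = 2189, 20286 × 0.063 = 1278 → 3467
15–29: 9015 × 0.97 = 8745
30–44: 5529 × 0.966 = 5341
45–59: 20286 × 0.95 = 19272
60+: 10545 × 0.97 + 12647 × 0.383 = 10229 + 4844 = 15073
Population now: 0–14=3467, 15–29=8745, 30–44=5341, 45–59=19272, 60+=15073
— Period 3 —
Births: 8745 × 0.396 = 3463, 5341 × 0.063 = 336 → 3799
15–29: 3467 × 0.97 = 3363
30–44: 8745 × 0.966 = 8448
45–59: 5341 × 0.95 = 5074
60+: 19272 × 0.97 + 15073 × 0.383 = 18694 + 5773 = 24467
Population now: 0–14=3799, 15–29=3363, 30–44=8448, 45–59=5074, 60+=24467
Scenario B total after 3 periods: 45151
Difference B − A = 45151 − 41171 = 3980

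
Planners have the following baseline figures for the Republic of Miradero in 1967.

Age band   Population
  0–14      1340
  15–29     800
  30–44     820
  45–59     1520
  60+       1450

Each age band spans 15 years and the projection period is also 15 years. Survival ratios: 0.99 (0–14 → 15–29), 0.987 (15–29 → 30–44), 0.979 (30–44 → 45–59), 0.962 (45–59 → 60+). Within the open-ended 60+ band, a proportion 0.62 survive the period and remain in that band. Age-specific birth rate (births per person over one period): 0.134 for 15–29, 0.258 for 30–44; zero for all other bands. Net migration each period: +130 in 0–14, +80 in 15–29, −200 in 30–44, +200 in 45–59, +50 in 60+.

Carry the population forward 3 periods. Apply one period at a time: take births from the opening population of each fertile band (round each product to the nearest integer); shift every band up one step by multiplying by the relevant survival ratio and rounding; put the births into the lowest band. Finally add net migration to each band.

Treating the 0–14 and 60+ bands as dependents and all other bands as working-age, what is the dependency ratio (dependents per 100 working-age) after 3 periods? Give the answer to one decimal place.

Let band 1 be 0–14 through band 5 = 60+.
After projecting period 1:
Births: 800 × 0.134 = 107 ; 820 × 0.258 = 212 ⇒ total 319
Band 2: 1340 × 0.99 = 1327
Band 3: 800 × 0.987 = 790
Band 4: 820 × 0.979 = 803
Band 5: 1520 × 0.962 + 1450 × 0.62 = 1462 + 899 = 2361
Net migration: Band 1 + 130 → 449; Band 2 + 80 → 1407; Band 3 − 200 → 590; Band 4 + 200 → 1003; Band 5 + 50 → 2411
End of period: [449, 1407, 590, 1003, 2411]
After projecting period 2:
Births: 1407 × 0.134 = 189 ; 590 × 0.258 = 152 ⇒ total 341
Band 2: 449 × 0.99 = 445
Band 3: 1407 × 0.987 = 1389
Band 4: 590 × 0.979 = 578
Band 5: 1003 × 0.962 + 2411 × 0.62 = 965 + 1495 = 2460
Net migration: Band 1 + 130 → 471; Band 2 + 80 → 525; Band 3 − 200 → 1189; Band 4 + 200 → 778; Band 5 + 50 → 2510
End of period: [471, 525, 1189, 778, 2510]
After projecting period 3:
Births: 525 × 0.134 = 70 ; 1189 × 0.258 = 307 ⇒ total 377
Band 2: 471 × 0.99 = 466
Band 3: 525 × 0.987 = 518
Band 4: 1189 × 0.979 = 1164
Band 5: 778 × 0.962 + 2510 × 0.62 = 748 + 1556 = 2304
Net migration: Band 1 + 130 → 507; Band 2 + 80 → 546; Band 3 − 200 → 318; Band 4 + 200 → 1364; Band 5 + 50 → 2354
End of period: [507, 546, 318, 1364, 2354]
Dependents (band 0–14 + band 60+) = 507 + 2354 = 2861; working-age = 2228; ratio = 2861/2228 × 100 = 128.4

128.4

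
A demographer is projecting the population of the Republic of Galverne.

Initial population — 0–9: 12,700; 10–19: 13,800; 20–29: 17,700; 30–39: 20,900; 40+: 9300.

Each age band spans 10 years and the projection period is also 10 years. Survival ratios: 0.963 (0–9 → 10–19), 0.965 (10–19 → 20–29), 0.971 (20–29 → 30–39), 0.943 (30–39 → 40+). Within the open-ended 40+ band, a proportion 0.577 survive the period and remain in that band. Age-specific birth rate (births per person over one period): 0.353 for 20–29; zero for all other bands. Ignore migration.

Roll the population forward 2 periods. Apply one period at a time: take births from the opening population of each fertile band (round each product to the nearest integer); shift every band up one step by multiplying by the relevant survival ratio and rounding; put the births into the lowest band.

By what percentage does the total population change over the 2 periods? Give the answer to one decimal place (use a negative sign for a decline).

— Period 1 —
Births: 17700 × 0.353 = 6248
10–19: 12700 × 0.963 = 12230
20–29: 13800 × 0.965 = 13317
30–39: 17700 × 0.971 = 17187
40+: 20900 × 0.943 + 9300 × 0.577 = 19709 + 5366 = 25075
→ [6248, 12230, 13317, 17187, 25075]
— Period 2 —
Births: 13317 × 0.353 = 4701
10–19: 6248 × 0.963 = 6017
20–29: 12230 × 0.965 = 11802
30–39: 13317 × 0.971 = 12931
40+: 17187 × 0.943 + 25075 × 0.577 = 16207 + 14468 = 30675
→ [4701, 6017, 11802, 12931, 30675]
Total: 74400 → 66126; change = -8274; percentage change = -11.1%

-11.1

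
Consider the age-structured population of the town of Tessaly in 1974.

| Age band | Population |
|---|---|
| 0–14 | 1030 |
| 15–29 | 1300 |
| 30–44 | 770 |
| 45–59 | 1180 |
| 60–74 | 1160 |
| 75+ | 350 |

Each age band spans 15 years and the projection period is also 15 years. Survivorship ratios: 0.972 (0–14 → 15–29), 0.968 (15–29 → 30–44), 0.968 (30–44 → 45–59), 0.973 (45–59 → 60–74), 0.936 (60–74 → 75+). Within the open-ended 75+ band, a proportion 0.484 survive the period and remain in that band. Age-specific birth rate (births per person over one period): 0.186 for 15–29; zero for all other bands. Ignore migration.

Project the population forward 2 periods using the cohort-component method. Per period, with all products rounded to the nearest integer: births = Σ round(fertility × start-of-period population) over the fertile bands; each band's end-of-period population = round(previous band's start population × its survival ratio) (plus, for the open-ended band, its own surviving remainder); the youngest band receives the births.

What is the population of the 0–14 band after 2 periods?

186

Numbering the groups 1..6 from youngest to oldest:
— Period 1 —
Births: 1300 × 0.186 = 242
Group 2: 1030 × 0.972 = 1001
Group 3: 1300 × 0.968 = 1258
Group 4: 770 × 0.968 = 745
Group 5: 1180 × 0.973 = 1148
Group 6: 1160 × 0.936 + 350 × 0.484 = 1086 + 169 = 1255
→ [242, 1001, 1258, 745, 1148, 1255]
— Period 2 —
Births: 1001 × 0.186 = 186
Group 2: 242 × 0.972 = 235
Group 3: 1001 × 0.968 = 969
Group 4: 1258 × 0.968 = 1218
Group 5: 745 × 0.973 = 725
Group 6: 1148 × 0.936 + 1255 × 0.484 = 1075 + 607 = 1682
→ [186, 235, 969, 1218, 725, 1682]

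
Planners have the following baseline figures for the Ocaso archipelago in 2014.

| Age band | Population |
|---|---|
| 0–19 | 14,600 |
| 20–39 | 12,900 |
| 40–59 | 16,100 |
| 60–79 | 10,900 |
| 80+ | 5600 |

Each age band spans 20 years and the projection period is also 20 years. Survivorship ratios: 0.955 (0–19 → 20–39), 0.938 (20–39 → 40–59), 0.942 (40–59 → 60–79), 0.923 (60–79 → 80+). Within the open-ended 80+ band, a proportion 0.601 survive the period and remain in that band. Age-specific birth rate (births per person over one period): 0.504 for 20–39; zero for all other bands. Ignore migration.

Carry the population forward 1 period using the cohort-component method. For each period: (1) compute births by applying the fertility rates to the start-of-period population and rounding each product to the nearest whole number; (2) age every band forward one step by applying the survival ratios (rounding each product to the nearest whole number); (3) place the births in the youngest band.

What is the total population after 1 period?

61138

(Groups numbered youngest = 1 to oldest = 5.)
— Period 1 —
Births: 12900 * 0.504 = 6502
Group 2: 14600 * 0.955 = 13943
Group 3: 12900 * 0.938 = 12100
Group 4: 16100 * 0.942 = 15166
Group 5: 10900 * 0.923 + 5600 * 0.601 = 10061 + 3366 = 13427
→ [6502, 13943, 12100, 15166, 13427]
Total after period 1: 6502 + 13943 + 12100 + 15166 + 13427 = 61138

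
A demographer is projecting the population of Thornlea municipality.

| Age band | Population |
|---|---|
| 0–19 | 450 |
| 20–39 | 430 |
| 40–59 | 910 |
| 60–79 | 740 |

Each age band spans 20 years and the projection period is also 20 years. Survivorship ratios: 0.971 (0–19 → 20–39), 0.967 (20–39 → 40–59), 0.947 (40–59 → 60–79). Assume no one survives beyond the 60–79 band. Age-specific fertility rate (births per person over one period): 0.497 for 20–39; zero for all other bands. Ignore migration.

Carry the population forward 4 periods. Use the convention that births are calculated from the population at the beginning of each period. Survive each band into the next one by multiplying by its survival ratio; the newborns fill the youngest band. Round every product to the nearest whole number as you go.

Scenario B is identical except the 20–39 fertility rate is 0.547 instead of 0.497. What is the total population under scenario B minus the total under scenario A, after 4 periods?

81

Period 1.
Births: 430 * 0.497 = 214
20–39: 450 * 0.971 = 437
40–59: 430 * 0.967 = 416
60–79: 910 * 0.947 = 862
Giving 214 / 437 / 416 / 862.
Period 2.
Births: 437 * 0.497 = 217
20–39: 214 * 0.971 = 208
40–59: 437 * 0.967 = 423
60–79: 416 * 0.947 = 394
Giving 217 / 208 / 423 / 394.
Period 3.
Births: 208 * 0.497 = 103
20–39: 217 * 0.971 = 211
40–59: 208 * 0.967 = 201
60–79: 423 * 0.947 = 401
Giving 103 / 211 / 201 / 401.
Period 4.
Births: 211 * 0.497 = 105
20–39: 103 * 0.971 = 100
40–59: 211 * 0.967 = 204
60–79: 201 * 0.947 = 190
Giving 105 / 100 / 204 / 190.
Scenario A total after 4 periods: 599
Scenario B projection —
Period 1.
Births: 430 * 0.547 = 235
20–39: 450 * 0.971 = 437
40–59: 430 * 0.967 = 416
60–79: 910 * 0.947 = 862
Giving 235 / 437 / 416 / 862.
Period 2.
Births: 437 * 0.547 = 239
20–39: 235 * 0.971 = 228
40–59: 437 * 0.967 = 423
60–79: 416 * 0.947 = 394
Giving 239 / 228 / 423 / 394.
Period 3.
Births: 228 * 0.547 = 125
20–39: 239 * 0.971 = 232
40–59: 228 * 0.967 = 220
60–79: 423 * 0.947 = 401
Giving 125 / 232 / 220 / 401.
Period 4.
Births: 232 * 0.547 = 127
20–39: 125 * 0.971 = 121
40–59: 232 * 0.967 = 224
60–79: 220 * 0.947 = 208
Giving 127 / 121 / 224 / 208.
Scenario B total after 4 periods: 680
Difference B − A = 680 − 599 = 81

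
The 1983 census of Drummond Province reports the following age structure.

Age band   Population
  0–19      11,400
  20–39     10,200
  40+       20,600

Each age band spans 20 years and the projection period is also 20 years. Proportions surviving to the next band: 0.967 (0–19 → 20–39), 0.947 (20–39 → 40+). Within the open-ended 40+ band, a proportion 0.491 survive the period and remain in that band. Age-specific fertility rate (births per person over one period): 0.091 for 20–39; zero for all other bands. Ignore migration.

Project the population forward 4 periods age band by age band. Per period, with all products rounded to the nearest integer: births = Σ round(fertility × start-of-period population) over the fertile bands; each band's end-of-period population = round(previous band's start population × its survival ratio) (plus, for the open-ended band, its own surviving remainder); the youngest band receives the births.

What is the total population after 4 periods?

Period 1:
Births: 10200 × 0.091 = 928
20–39: 11400 × 0.967 = 11024
40+: 10200 × 0.947 + 20600 × 0.491 = 9659 + 10115 = 19774
→ [928, 11024, 19774]
Period 2:
Births: 11024 × 0.091 = 1003
20–39: 928 × 0.967 = 897
40+: 11024 × 0.947 + 19774 × 0.491 = 10440 + 9709 = 20149
→ [1003, 897, 20149]
Period 3:
Births: 897 × 0.091 = 82
20–39: 1003 × 0.967 = 970
40+: 897 × 0.947 + 20149 × 0.491 = 849 + 9893 = 10742
→ [82, 970, 10742]
Period 4:
Births: 970 × 0.091 = 88
20–39: 82 × 0.967 = 79
40+: 970 × 0.947 + 10742 × 0.491 = 919 + 5274 = 6193
→ [88, 79, 6193]
Total after period 4: 88 + 79 + 6193 = 6360

6360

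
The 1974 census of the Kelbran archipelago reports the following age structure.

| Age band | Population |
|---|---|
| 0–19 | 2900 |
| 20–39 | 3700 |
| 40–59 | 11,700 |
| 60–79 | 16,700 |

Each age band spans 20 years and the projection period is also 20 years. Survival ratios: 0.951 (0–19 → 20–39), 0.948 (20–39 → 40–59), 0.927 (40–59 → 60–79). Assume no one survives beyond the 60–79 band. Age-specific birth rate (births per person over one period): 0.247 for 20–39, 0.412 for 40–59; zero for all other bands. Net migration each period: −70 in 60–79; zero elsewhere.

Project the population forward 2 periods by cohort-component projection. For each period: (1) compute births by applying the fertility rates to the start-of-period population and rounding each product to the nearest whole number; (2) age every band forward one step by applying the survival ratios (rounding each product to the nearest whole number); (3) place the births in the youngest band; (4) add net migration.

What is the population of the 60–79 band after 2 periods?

Let band 1 be 0–19 through band 4 = 60–79.
[period 1]
Births: 3700 * 0.247 = 914, 11700 * 0.412 = 4820 — total 5734
Band 2: 2900 * 0.951 = 2758
Band 3: 3700 * 0.948 = 3508
Band 4: 11700 * 0.927 = 10846
Net migration: Band 4 − 70 → 10776
Giving 5734 / 2758 / 3508 / 10776.
[period 2]
Births: 2758 * 0.247 = 681, 3508 * 0.412 = 1445 — total 2126
Band 2: 5734 * 0.951 = 5453
Band 3: 2758 * 0.948 = 2615
Band 4: 3508 * 0.927 = 3252
Net migration: Band 4 − 70 → 3182
Giving 2126 / 5453 / 2615 / 3182.

3182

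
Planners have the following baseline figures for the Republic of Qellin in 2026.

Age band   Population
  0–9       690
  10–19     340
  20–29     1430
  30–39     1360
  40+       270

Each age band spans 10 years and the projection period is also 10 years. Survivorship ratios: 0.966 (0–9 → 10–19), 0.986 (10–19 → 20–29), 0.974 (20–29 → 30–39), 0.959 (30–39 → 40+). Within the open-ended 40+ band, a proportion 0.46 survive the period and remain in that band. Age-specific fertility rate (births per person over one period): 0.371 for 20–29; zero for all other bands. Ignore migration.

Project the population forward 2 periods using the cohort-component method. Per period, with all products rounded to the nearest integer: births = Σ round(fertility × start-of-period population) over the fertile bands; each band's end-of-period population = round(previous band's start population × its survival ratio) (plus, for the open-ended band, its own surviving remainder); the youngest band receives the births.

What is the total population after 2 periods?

Numbering the bands 1..5 from youngest to oldest:
— Period 1 —
Births: 1430 × 0.371 = 531
Band 2: 690 × 0.966 = 667
Band 3: 340 × 0.986 = 335
Band 4: 1430 × 0.974 = 1393
Band 5: 1360 × 0.959 + 270 × 0.46 = 1304 + 124 = 1428
→ [531, 667, 335, 1393, 1428]
— Period 2 —
Births: 335 × 0.371 = 124
Band 2: 531 × 0.966 = 513
Band 3: 667 × 0.986 = 658
Band 4: 335 × 0.974 = 326
Band 5: 1393 × 0.959 + 1428 × 0.46 = 1336 + 657 = 1993
→ [124, 513, 658, 326, 1993]
Total after period 2: 124 + 513 + 658 + 326 + 1993 = 3614

3614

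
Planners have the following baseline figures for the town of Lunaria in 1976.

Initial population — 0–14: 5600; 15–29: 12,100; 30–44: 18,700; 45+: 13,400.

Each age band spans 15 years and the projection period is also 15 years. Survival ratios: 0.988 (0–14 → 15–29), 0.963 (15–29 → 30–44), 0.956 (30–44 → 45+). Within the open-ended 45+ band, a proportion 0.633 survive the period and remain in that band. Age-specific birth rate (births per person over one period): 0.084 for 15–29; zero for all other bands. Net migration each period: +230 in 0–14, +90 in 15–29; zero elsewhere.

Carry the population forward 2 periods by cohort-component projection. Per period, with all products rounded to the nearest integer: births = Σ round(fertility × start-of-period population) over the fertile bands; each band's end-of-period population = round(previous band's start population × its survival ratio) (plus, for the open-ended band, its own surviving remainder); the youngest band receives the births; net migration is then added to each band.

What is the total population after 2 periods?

(Bands numbered youngest = 1 to oldest = 4.)
— Period 1 —
Births: 12100 × 0.084 = 1016
Band 2: 5600 × 0.988 = 5533
Band 3: 12100 × 0.963 = 11652
Band 4: 18700 × 0.956 + 13400 × 0.633 = 17877 + 8482 = 26359
Net migration: Band 1 + 230 → 1246; Band 2 + 90 → 5623
End of period: [1246, 5623, 11652, 26359]
— Period 2 —
Births: 5623 × 0.084 = 472
Band 2: 1246 × 0.988 = 1231
Band 3: 5623 × 0.963 = 5415
Band 4: 11652 × 0.956 + 26359 × 0.633 = 11139 + 16685 = 27824
Net migration: Band 1 + 230 → 702; Band 2 + 90 → 1321
End of period: [702, 1321, 5415, 27824]
Total after period 2: 702 + 1321 + 5415 + 27824 = 35262

35262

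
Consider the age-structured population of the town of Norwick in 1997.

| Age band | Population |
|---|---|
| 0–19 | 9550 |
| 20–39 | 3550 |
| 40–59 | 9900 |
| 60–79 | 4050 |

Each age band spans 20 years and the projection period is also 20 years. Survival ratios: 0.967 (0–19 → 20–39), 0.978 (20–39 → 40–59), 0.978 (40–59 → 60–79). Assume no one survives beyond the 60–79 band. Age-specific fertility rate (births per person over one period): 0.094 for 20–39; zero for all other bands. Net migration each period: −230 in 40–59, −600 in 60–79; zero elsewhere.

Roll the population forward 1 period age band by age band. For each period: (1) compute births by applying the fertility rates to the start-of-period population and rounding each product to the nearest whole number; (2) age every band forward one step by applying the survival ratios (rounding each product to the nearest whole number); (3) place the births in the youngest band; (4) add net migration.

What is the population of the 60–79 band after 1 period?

9082

Numbering the bands 1..4 from youngest to oldest:
Period 1.
Births: 3550 × 0.094 = 334
Band 2: 9550 × 0.967 = 9235
Band 3: 3550 × 0.978 = 3472
Band 4: 9900 × 0.978 = 9682
Net migration: Band 3 − 230 → 3242; Band 4 − 600 → 9082
End of period: [334, 9235, 3242, 9082]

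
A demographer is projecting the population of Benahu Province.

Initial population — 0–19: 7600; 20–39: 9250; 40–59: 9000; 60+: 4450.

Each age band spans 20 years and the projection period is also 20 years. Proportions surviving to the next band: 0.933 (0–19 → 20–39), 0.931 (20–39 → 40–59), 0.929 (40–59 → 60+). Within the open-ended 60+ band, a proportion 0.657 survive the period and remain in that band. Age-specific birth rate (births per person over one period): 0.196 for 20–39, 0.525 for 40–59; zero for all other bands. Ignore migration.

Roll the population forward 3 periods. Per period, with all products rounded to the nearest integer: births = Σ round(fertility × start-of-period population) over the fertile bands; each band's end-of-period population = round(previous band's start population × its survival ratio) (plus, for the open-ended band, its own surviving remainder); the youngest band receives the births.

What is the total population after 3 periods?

Period 1.
Births: 9250 × 0.196 = 1813, 9000 × 0.525 = 4725 → 6538
20–39: 7600 × 0.933 = 7091
40–59: 9250 × 0.931 = 8612
60+: 9000 × 0.929 + 4450 × 0.657 = 8361 + 2924 = 11285
Giving 6538 / 7091 / 8612 / 11285.
Period 2.
Births: 7091 × 0.196 = 1390, 8612 × 0.525 = 4521 → 5911
20–39: 6538 × 0.933 = 6100
40–59: 7091 × 0.931 = 6602
60+: 8612 × 0.929 + 11285 × 0.657 = 8001 + 7414 = 15415
Giving 5911 / 6100 / 6602 / 15415.
Period 3.
Births: 6100 × 0.196 = 1196, 6602 × 0.525 = 3466 → 4662
20–39: 5911 × 0.933 = 5515
40–59: 6100 × 0.931 = 5679
60+: 6602 × 0.929 + 15415 × 0.657 = 6133 + 10128 = 16261
Giving 4662 / 5515 / 5679 / 16261.
Total after period 3: 4662 + 5515 + 5679 + 16261 = 32117

32117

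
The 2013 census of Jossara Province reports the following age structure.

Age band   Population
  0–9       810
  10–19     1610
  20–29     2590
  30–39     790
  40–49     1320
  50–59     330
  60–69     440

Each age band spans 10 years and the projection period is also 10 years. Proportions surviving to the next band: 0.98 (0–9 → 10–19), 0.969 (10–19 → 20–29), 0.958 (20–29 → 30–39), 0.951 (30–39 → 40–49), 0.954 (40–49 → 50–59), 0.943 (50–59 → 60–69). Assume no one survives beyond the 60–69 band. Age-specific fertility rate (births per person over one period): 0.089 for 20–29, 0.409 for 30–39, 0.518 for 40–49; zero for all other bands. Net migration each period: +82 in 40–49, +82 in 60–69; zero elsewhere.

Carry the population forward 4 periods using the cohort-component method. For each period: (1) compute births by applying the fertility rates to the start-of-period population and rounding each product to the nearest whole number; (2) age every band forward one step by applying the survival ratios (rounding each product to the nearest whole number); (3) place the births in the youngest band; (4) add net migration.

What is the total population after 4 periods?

[period 1]
Births: 2590 × 0.089 = 231 ; 790 × 0.409 = 323 ; 1320 × 0.518 = 684 — total 1238
10–19: 810 × 0.98 = 794
20–29: 1610 × 0.969 = 1560
30–39: 2590 × 0.958 = 2481
40–49: 790 × 0.951 = 751
50–59: 1320 × 0.954 = 1259
60–69: 330 × 0.943 = 311
Net migration: 40–49 + 82 → 833; 60–69 + 82 → 393
→ [1238, 794, 1560, 2481, 833, 1259, 393]
[period 2]
Births: 1560 × 0.089 = 139 ; 2481 × 0.409 = 1015 ; 833 × 0.518 = 431 — total 1585
10–19: 1238 × 0.98 = 1213
20–29: 794 × 0.969 = 769
30–39: 1560 × 0.958 = 1494
40–49: 2481 × 0.951 = 2359
50–59: 833 × 0.954 = 795
60–69: 1259 × 0.943 = 1187
Net migration: 40–49 + 82 → 2441; 60–69 + 82 → 1269
→ [1585, 1213, 769, 1494, 2441, 795, 1269]
[period 3]
Births: 769 × 0.089 = 68 ; 1494 × 0.409 = 611 ; 2441 × 0.518 = 1264 — total 1943
10–19: 1585 × 0.98 = 1553
20–29: 1213 × 0.969 = 1175
30–39: 769 × 0.958 = 737
40–49: 1494 × 0.951 = 1421
50–59: 2441 × 0.954 = 2329
60–69: 795 × 0.943 = 750
Net migration: 40–49 + 82 → 1503; 60–69 + 82 → 832
→ [1943, 1553, 1175, 737, 1503, 2329, 832]
[period 4]
Births: 1175 × 0.089 = 105 ; 737 × 0.409 = 301 ; 1503 × 0.518 = 779 — total 1185
10–19: 1943 × 0.98 = 1904
20–29: 1553 × 0.969 = 1505
30–39: 1175 × 0.958 = 1126
40–49: 737 × 0.951 = 701
50–59: 1503 × 0.954 = 1434
60–69: 2329 × 0.943 = 2196
Net migration: 40–49 + 82 → 783; 60–69 + 82 → 2278
→ [1185, 1904, 1505, 1126, 783, 1434, 2278]
Total after period 4: 1185 + 1904 + 1505 + 1126 + 783 + 1434 + 2278 = 10215

10215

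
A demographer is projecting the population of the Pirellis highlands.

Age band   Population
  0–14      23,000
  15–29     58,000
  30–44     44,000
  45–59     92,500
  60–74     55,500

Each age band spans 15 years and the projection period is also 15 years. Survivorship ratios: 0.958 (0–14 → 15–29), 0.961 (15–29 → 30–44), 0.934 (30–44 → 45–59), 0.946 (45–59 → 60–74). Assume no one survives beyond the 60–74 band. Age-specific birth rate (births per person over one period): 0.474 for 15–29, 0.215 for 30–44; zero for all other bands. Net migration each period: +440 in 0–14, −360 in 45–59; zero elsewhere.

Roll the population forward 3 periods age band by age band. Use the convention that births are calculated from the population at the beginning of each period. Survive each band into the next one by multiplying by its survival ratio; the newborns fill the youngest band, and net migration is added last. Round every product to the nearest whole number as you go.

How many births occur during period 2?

Numbering the bands 1..5 from youngest to oldest:
After projecting period 1:
Births: 58000 * 0.474 = 27492 ; 44000 * 0.215 = 9460 ⇒ total 36952
Band 2: 23000 * 0.958 = 22034
Band 3: 58000 * 0.961 = 55738
Band 4: 44000 * 0.934 = 41096
Band 5: 92500 * 0.946 = 87505
Net migration: Band 1 + 440 → 37392; Band 4 − 360 → 40736
Giving 37392 / 22034 / 55738 / 40736 / 87505.
After projecting period 2:
Births: 22034 * 0.474 = 10444 ; 55738 * 0.215 = 11984 ⇒ total 22428
Band 2: 37392 * 0.958 = 35822
Band 3: 22034 * 0.961 = 21175
Band 4: 55738 * 0.934 = 52059
Band 5: 40736 * 0.946 = 38536
Net migration: Band 1 + 440 → 22868; Band 4 − 360 → 51699
Giving 22868 / 35822 / 21175 / 51699 / 38536.

22428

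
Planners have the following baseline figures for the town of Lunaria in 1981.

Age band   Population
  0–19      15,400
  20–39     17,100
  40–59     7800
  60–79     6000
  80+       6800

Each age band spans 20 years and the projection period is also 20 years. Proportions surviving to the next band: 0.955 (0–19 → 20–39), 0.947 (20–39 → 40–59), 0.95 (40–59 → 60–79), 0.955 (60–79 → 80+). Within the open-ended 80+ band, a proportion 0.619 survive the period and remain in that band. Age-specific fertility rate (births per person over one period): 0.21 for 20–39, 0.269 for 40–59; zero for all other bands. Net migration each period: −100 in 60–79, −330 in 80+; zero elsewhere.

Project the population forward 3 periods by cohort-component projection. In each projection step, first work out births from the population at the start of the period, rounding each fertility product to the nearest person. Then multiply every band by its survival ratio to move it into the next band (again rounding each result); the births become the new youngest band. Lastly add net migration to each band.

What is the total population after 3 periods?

Call the bands 1 to 5, youngest first.
Period 1:
Births: 17100 * 0.21 = 3591 ; 7800 * 0.269 = 2098 — total 5689
Band 2: 15400 * 0.955 = 14707
Band 3: 17100 * 0.947 = 16194
Band 4: 7800 * 0.95 = 7410
Band 5: 6000 * 0.955 + 6800 * 0.619 = 5730 + 4209 = 9939
Net migration: Band 4 − 100 → 7310; Band 5 − 330 → 9609
Population now: 0–19=5689, 20–39=14707, 40–59=16194, 60–79=7310, 80+=9609
Period 2:
Births: 14707 * 0.21 = 3088 ; 16194 * 0.269 = 4356 — total 7444
Band 2: 5689 * 0.955 = 5433
Band 3: 14707 * 0.947 = 13928
Band 4: 16194 * 0.95 = 15384
Band 5: 7310 * 0.955 + 9609 * 0.619 = 6981 + 5948 = 12929
Net migration: Band 4 − 100 → 15284; Band 5 − 330 → 12599
Population now: 0–19=7444, 20–39=5433, 40–59=13928, 60–79=15284, 80+=12599
Period 3:
Births: 5433 * 0.21 = 1141 ; 13928 * 0.269 = 3747 — total 4888
Band 2: 7444 * 0.955 = 7109
Band 3: 5433 * 0.947 = 5145
Band 4: 13928 * 0.95 = 13232
Band 5: 15284 * 0.955 + 12599 * 0.619 = 14596 + 7799 = 22395
Net migration: Band 4 − 100 → 13132; Band 5 − 330 → 22065
Population now: 0–19=4888, 20–39=7109, 40–59=5145, 60–79=13132, 80+=22065
Total after period 3: 4888 + 7109 + 5145 + 13132 + 22065 = 52339

52339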